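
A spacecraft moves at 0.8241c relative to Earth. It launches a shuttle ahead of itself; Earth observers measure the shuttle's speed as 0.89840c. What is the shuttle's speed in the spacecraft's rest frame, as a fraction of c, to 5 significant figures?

u' ≈ 0.28618c

Inverse velocity addition: u' = (u − v)/(1 − uv/c²)
= (0.89840 − 0.8241)/(1 − 0.89840×0.8241) = 0.074300/0.2596286 = 0.28618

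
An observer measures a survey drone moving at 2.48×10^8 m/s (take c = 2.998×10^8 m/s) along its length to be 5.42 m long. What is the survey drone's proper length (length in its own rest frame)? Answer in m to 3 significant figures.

L₀ ≈ 9.65 m

β = v/c = 2.48×10^8 / 2.998×10^8 = 0.82722
γ = 1/√(1 − 0.82722²) = 1.7797
L₀ = γL = 1.7797 × 5.42 = 9.65 m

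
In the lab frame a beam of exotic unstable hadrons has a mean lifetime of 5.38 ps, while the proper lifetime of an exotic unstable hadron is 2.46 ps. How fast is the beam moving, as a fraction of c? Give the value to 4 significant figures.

γ = Δt/τ₀ = 5.38/2.46 = 2.18699
β = √(1 − 1/γ²) = √(1 − 1/2.18699²) = 0.8893

β ≈ 0.8893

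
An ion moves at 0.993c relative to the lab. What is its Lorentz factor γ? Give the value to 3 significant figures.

γ = 1/√(1 − β²) = 1/√(1 − 0.993²) = 1/√(0.013951) = 8.47

γ ≈ 8.47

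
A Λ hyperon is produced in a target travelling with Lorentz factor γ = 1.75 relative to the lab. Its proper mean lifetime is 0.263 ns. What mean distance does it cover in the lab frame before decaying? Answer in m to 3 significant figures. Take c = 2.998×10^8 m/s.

d ≈ 0.113 m

β = √(1 − 1/γ²) = √(1 − 1/1.75²) = 0.82065
Dilated lifetime: Δt = γτ₀ = 1.75 × 0.263 ns = 0.46025 ns
d = vΔt = 0.82065c × 0.46025 ns = 2.4603×10^8 m/s × 4.6025×10^-10 s = 0.113 m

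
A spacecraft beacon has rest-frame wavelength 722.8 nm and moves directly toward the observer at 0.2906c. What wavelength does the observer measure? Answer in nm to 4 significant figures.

λ_obs ≈ 535.9 nm

Relativistic Doppler: λ_obs = λ_src √((1−β)/(1+β))
= 722.8 × √(0.709400/1.29060) = 722.8 × 0.741395 = 535.9 nm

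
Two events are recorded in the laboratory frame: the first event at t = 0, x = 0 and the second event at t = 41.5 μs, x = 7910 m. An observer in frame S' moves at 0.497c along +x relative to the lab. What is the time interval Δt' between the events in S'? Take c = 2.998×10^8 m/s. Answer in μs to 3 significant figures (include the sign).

Δt' ≈ 32.7 μs

γ = 1/√(1 − 0.497²) = 1.1524
Δt' = γ(Δt − vΔx/c²) = 1.1524 × (41.5 μs − 0.497×7910 m / (2.998×10^8 m/s))
= 1.1524 × (28.387 μs) = 32.7 μs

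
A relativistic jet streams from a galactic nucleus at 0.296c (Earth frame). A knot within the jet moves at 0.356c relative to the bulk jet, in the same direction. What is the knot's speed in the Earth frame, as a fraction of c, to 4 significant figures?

u ≈ 0.5898c

Relativistic velocity addition: u = (u' + v)/(1 + u'v/c²)
= (0.356 + 0.296)/(1 + 0.356×0.296) = 0.6520/1.10538 = 0.5898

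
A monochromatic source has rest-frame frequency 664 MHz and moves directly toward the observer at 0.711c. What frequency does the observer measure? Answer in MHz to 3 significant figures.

Relativistic Doppler: f_obs = f_src √((1+β)/(1−β))
= 664 × √(1.7110/0.28900) = 664 × 2.4332 = 1620 MHz

f_obs ≈ 1620 MHz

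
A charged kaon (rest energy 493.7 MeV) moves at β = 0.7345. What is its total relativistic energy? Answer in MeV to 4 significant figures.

E ≈ 727.5 MeV

γ = 1/√(1 − 0.7345²) = 1.47360
E = γm₀c² = 1.47360 × 493.7 MeV = 727.5 MeV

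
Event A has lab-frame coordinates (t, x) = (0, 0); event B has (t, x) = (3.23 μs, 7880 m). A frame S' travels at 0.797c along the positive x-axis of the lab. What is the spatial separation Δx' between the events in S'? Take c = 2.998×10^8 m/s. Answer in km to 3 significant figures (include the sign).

Δx' ≈ 11.8 km

γ = 1/√(1 − 0.797²) = 1.6557
Δx' = γ(Δx − vΔt) = 1.6557 × (7880 m − 0.797×(2.998×10^8 m/s)×3.23×10^-6 s)
= 1.6557 × (7108.2 m) = 11.8 km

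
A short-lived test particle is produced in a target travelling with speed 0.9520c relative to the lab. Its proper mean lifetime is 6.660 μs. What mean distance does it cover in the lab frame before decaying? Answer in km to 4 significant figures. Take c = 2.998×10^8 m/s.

d ≈ 6.210 km

γ = 1/√(1 − 0.9520²) = 3.26693
Dilated lifetime: Δt = γτ₀ = 3.26693 × 6.660 μs = 21.7577 μs
d = vΔt = 0.9520c × 21.7577 μs = 2.85410×10^8 m/s × 2.17577×10^-5 s = 6.210 km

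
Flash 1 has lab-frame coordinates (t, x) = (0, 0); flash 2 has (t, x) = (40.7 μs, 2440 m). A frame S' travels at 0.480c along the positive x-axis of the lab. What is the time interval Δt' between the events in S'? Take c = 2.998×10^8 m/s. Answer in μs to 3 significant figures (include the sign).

Δt' ≈ 41.9 μs

γ = 1/√(1 − 0.480²) = 1.1399
Δt' = γ(Δt − vΔx/c²) = 1.1399 × (40.7 μs − 0.480×2440 m / (2.998×10^8 m/s))
= 1.1399 × (36.793 μs) = 41.9 μs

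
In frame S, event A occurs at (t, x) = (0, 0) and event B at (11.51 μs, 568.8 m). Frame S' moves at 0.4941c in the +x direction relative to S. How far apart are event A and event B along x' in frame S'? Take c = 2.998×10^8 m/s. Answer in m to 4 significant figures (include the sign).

γ = 1/√(1 − 0.4941²) = 1.15021
Δx' = γ(Δx − vΔt) = 1.15021 × (568.8 m − 0.4941×(2.998×10^8 m/s)×11.51×10^-6 s)
= 1.15021 × (-1136.19 m) = -1307 m

Δx' ≈ -1307 m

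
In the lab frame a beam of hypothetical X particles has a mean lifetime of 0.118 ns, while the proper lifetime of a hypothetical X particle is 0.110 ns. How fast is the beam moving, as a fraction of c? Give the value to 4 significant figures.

β ≈ 0.3619

γ = Δt/τ₀ = 0.118/0.110 = 1.07273
β = √(1 − 1/γ²) = √(1 − 1/1.07273²) = 0.3619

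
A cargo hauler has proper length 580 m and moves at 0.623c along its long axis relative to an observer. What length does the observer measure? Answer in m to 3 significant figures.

γ = 1/√(1 − 0.623²) = 1.2784
Length contraction: L = L₀/γ = 580/1.2784 = 454 m

L ≈ 454 m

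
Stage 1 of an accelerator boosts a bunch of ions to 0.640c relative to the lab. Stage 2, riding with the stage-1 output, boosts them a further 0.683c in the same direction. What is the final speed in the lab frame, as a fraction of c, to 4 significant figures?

Compose boost 2: (0.683 + 0.640)/(1 + 0.683×0.640) = 1.323/1.43712 = 0.9206

u ≈ 0.9206c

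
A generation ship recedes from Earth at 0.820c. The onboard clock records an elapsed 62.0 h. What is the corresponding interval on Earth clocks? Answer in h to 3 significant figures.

Δt ≈ 108 h

γ = 1/√(1 − 0.820²) = 1.7471
Time dilation: Δt = γτ₀ = 1.7471 × 62.0 h = 108 h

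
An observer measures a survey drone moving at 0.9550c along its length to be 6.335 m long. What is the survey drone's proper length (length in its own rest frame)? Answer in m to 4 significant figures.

γ = 1/√(1 − 0.9550²) = 3.37148
L₀ = γL = 3.37148 × 6.335 = 21.36 m

L₀ ≈ 21.36 m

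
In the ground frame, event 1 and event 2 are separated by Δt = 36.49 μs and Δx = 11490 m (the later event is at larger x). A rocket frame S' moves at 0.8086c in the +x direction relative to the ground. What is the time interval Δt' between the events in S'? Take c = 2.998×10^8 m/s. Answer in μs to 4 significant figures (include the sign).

γ = 1/√(1 − 0.8086²) = 1.69964
Δt' = γ(Δt − vΔx/c²) = 1.69964 × (36.49 μs − 0.8086×11490 m / (2.998×10^8 m/s))
= 1.69964 × (5.49996 μs) = 9.348 μs

Δt' ≈ 9.348 μs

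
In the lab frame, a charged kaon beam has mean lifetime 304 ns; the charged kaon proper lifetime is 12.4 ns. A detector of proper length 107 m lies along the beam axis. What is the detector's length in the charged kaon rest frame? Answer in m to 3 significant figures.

Time dilation ⇒ γ = Δt/τ₀ = 304/12.4 = 24.516
Length contraction: L = L₀/γ = 107/24.516 = 4.36 m

L ≈ 4.36 m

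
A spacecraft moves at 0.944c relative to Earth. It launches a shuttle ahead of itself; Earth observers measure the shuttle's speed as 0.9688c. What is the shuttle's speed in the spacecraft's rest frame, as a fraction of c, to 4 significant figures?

Inverse velocity addition: u' = (u − v)/(1 − uv/c²)
= (0.9688 − 0.944)/(1 − 0.9688×0.944) = 0.02480/0.0854528 = 0.2902

u' ≈ 0.2902c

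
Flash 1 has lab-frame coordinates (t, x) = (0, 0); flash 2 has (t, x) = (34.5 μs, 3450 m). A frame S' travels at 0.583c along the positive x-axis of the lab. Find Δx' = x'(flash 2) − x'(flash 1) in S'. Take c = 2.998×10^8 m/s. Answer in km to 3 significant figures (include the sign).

γ = 1/√(1 − 0.583²) = 1.2308
Δx' = γ(Δx − vΔt) = 1.2308 × (3450 m − 0.583×(2.998×10^8 m/s)×34.5×10^-6 s)
= 1.2308 × (-2580.0 m) = -3.18 km

Δx' ≈ -3.18 km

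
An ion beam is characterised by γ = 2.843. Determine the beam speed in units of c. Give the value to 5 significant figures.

β = √(1 − 1/γ²) = √(1 − 1/2.843²) = √(0.8762782) = 0.93610

β ≈ 0.93610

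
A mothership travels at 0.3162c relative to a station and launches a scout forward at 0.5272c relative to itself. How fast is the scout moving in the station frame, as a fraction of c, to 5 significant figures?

Compose boost 2: (0.5272 + 0.3162)/(1 + 0.5272×0.3162) = 0.84340/1.166701 = 0.72289

u ≈ 0.72289c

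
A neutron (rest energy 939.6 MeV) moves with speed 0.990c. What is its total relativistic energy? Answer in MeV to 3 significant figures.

E ≈ 6660 MeV

γ = 1/√(1 − 0.990²) = 7.0888
E = γm₀c² = 7.0888 × 939.6 MeV = 6660 MeV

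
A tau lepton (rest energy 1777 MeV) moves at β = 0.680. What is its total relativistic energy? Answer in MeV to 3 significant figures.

E ≈ 2420 MeV

γ = 1/√(1 − 0.680²) = 1.3639
E = γm₀c² = 1.3639 × 1777 MeV = 2420 MeV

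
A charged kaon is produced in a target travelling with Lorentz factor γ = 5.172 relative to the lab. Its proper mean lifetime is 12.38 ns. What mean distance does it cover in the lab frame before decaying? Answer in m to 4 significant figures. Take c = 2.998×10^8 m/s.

d ≈ 18.83 m

β = √(1 − 1/γ²) = √(1 − 1/5.172²) = 0.981130
Dilated lifetime: Δt = γτ₀ = 5.172 × 12.38 ns = 64.0294 ns
d = vΔt = 0.981130c × 64.0294 ns = 2.94143×10^8 m/s × 6.40294×10^-8 s = 18.83 m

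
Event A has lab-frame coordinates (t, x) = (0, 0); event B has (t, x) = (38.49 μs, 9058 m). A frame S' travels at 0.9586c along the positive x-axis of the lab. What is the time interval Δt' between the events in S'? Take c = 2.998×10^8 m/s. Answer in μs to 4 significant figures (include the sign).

Δt' ≈ 33.46 μs

γ = 1/√(1 − 0.9586²) = 3.51178
Δt' = γ(Δt − vΔx/c²) = 3.51178 × (38.49 μs − 0.9586×9058 m / (2.998×10^8 m/s))
= 3.51178 × (9.52736 μs) = 33.46 μs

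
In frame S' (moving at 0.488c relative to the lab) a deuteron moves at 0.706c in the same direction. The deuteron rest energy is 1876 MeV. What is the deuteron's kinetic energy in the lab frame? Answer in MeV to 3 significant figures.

u_lab = (0.706 + 0.488)/(1 + 0.706×0.488) = 0.888044
γ = 1/√(1 − 0.888044²) = 2.1751
K = (γ − 1)m₀c² = (2.1751 − 1) × 1876 = 1.1751 × 1876 = 2200 MeV

K ≈ 2200 MeV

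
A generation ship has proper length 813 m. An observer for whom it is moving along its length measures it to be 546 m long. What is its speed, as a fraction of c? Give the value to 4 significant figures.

γ = L₀/L = 813/546 = 1.48901
β = √(1 − 1/γ²) = 0.7409

β ≈ 0.7409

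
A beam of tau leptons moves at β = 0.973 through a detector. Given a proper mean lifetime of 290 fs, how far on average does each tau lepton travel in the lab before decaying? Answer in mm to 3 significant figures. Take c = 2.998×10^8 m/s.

γ = 1/√(1 − 0.973²) = 4.3327
Dilated lifetime: Δt = γτ₀ = 4.3327 × 290 fs = 1256.5 fs
d = vΔt = 0.973c × 1256.5 fs = 2.9171×10^8 m/s × 1.2565×10^-12 s = 0.367 mm

d ≈ 0.367 mm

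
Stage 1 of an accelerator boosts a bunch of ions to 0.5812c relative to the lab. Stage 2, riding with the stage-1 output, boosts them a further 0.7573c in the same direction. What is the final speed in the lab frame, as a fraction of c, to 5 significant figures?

Compose boost 2: (0.7573 + 0.5812)/(1 + 0.7573×0.5812) = 1.3385/1.440143 = 0.92942

u ≈ 0.92942c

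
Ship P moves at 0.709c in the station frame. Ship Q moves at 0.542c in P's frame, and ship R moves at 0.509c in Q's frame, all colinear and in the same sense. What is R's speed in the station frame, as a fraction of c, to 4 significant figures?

u ≈ 0.9676c

Compose boost 2: (0.542 + 0.709)/(1 + 0.542×0.709) = 1.251/1.38428 = 0.903720
Compose boost 3: (0.509 + 0.903720)/(1 + 0.509×0.903720) = 1.41272/1.45999 = 0.9676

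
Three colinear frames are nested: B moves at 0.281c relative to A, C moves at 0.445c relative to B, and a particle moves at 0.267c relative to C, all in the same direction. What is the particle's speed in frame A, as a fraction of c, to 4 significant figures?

Compose boost 2: (0.445 + 0.281)/(1 + 0.445×0.281) = 0.7260/1.12505 = 0.645308
Compose boost 3: (0.267 + 0.645308)/(1 + 0.267×0.645308) = 0.912308/1.17230 = 0.7782

u ≈ 0.7782c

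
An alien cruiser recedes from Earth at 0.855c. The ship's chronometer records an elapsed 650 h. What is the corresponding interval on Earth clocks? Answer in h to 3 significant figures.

Δt ≈ 1250 h

γ = 1/√(1 − 0.855²) = 1.9282
Time dilation: Δt = γτ₀ = 1.9282 × 650 h = 1250 h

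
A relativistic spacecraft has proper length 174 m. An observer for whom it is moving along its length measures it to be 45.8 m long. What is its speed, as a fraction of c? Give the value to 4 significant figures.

β ≈ 0.9647

γ = L₀/L = 174/45.8 = 3.79913
β = √(1 − 1/γ²) = 0.9647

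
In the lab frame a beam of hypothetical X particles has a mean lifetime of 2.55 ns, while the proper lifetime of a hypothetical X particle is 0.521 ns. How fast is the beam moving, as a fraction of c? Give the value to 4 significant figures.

β ≈ 0.9789

γ = Δt/τ₀ = 2.55/0.521 = 4.89443
β = √(1 − 1/γ²) = √(1 − 1/4.89443²) = 0.9789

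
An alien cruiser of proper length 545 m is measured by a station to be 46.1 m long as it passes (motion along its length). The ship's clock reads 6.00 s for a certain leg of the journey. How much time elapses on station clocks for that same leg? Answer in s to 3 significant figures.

Δt ≈ 70.9 s

Length contraction ⇒ γ = L₀/L = 545/46.1 = 11.822
Time dilation: Δt = γτ₀ = 11.822 × 6.00 s = 70.9 s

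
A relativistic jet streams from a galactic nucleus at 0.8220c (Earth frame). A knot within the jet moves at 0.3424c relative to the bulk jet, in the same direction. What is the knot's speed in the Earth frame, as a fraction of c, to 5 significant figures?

u ≈ 0.90866c

Relativistic velocity addition: u = (u' + v)/(1 + u'v/c²)
= (0.3424 + 0.8220)/(1 + 0.3424×0.8220) = 1.1644/1.281453 = 0.90866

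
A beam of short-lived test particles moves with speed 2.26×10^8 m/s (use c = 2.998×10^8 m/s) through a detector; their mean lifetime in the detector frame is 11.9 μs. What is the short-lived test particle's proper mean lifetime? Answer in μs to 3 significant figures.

τ₀ ≈ 7.82 μs

β = v/c = 2.26×10^8 / 2.998×10^8 = 0.75384
γ = 1/√(1 − 0.75384²) = 1.5219
Proper time: τ₀ = Δt/γ = 11.9/1.5219 = 7.82 μs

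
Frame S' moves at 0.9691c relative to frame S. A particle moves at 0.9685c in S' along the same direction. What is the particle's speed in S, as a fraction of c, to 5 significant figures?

u ≈ 0.99950c

Relativistic velocity addition: u = (u' + v)/(1 + u'v/c²)
= (0.9685 + 0.9691)/(1 + 0.9685×0.9691) = 1.9376/1.938573 = 0.99950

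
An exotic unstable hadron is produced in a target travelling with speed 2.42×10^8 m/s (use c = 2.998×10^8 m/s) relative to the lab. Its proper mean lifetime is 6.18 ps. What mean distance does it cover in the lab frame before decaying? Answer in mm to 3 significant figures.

d ≈ 2.53 mm

β = v/c = 2.42×10^8 / 2.998×10^8 = 0.80720
γ = 1/√(1 − 0.80720²) = 1.6941
Dilated lifetime: Δt = γτ₀ = 1.6941 × 6.18 ps = 10.470 ps
d = vΔt = 0.80720c × 10.470 ps = 2.4200×10^8 m/s × 1.0470×10^-11 s = 2.53 mm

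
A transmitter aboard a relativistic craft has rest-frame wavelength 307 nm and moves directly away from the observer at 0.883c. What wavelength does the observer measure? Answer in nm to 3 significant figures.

Relativistic Doppler: λ_obs = λ_src √((1+β)/(1−β))
= 307 × √(1.8830/0.11700) = 307 × 4.0117 = 1230 nm

λ_obs ≈ 1230 nm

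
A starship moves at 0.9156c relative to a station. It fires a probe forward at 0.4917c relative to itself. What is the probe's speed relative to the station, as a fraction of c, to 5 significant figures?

Relativistic velocity addition: u = (u' + v)/(1 + u'v/c²)
= (0.4917 + 0.9156)/(1 + 0.4917×0.9156) = 1.4073/1.450201 = 0.97042

u ≈ 0.97042c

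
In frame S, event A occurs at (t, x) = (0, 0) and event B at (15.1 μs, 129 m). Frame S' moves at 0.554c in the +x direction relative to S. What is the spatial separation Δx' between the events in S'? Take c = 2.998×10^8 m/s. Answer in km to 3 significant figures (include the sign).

Δx' ≈ -2.86 km

γ = 1/√(1 − 0.554²) = 1.2012
Δx' = γ(Δx − vΔt) = 1.2012 × (129 m − 0.554×(2.998×10^8 m/s)×15.1×10^-6 s)
= 1.2012 × (-2378.9 m) = -2.86 km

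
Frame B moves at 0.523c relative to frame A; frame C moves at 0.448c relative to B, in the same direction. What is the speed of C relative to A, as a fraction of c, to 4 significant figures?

u ≈ 0.7867c

Compose boost 2: (0.448 + 0.523)/(1 + 0.448×0.523) = 0.9710/1.23430 = 0.7867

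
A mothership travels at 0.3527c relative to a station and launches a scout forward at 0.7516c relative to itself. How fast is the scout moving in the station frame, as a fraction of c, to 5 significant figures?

u ≈ 0.87290c

Compose boost 2: (0.7516 + 0.3527)/(1 + 0.7516×0.3527) = 1.1043/1.265089 = 0.87290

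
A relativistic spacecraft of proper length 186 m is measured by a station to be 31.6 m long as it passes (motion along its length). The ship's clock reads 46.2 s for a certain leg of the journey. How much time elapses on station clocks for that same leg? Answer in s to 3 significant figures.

Δt ≈ 272 s

Length contraction ⇒ γ = L₀/L = 186/31.6 = 5.8861
Time dilation: Δt = γτ₀ = 5.8861 × 46.2 s = 272 s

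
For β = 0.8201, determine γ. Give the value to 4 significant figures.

γ ≈ 1.748

γ = 1/√(1 − β²) = 1/√(1 − 0.8201²) = 1/√(0.327436) = 1.748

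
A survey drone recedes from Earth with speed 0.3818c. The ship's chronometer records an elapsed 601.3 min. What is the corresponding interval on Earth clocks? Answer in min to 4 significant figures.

Δt ≈ 650.6 min

γ = 1/√(1 − 0.3818²) = 1.08196
Time dilation: Δt = γτ₀ = 1.08196 × 601.3 min = 650.6 min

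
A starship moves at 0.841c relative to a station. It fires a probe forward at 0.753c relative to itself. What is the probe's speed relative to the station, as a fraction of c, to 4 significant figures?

u ≈ 0.9760c

Relativistic velocity addition: u = (u' + v)/(1 + u'v/c²)
= (0.753 + 0.841)/(1 + 0.753×0.841) = 1.594/1.63327 = 0.9760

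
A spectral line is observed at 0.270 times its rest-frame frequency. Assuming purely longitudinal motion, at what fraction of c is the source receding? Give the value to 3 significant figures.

f_obs/f_src = √((1−β)/(1+β)) = 0.270  ⇒  (1−β)/(1+β) = 0.072900
β = |1 − D²|/(1 + D²) = |1 − 0.072900|/(1 + 0.072900) = 0.864

β ≈ 0.864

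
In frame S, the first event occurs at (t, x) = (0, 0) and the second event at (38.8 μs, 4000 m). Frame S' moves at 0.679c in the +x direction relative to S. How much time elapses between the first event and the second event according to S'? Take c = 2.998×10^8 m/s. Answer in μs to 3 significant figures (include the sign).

γ = 1/√(1 − 0.679²) = 1.3621
Δt' = γ(Δt − vΔx/c²) = 1.3621 × (38.8 μs − 0.679×4000 m / (2.998×10^8 m/s))
= 1.3621 × (29.741 μs) = 40.5 μs

Δt' ≈ 40.5 μs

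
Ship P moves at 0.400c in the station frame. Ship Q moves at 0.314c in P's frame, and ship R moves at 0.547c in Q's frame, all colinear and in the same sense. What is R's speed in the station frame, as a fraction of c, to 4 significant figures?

Compose boost 2: (0.314 + 0.400)/(1 + 0.314×0.400) = 0.7140/1.12560 = 0.634328
Compose boost 3: (0.547 + 0.634328)/(1 + 0.547×0.634328) = 1.18133/1.34698 = 0.8770

u ≈ 0.8770c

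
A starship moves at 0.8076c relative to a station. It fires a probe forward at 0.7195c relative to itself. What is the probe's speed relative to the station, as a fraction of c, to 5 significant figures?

u ≈ 0.96587c

Relativistic velocity addition: u = (u' + v)/(1 + u'v/c²)
= (0.7195 + 0.8076)/(1 + 0.7195×0.8076) = 1.5271/1.581068 = 0.96587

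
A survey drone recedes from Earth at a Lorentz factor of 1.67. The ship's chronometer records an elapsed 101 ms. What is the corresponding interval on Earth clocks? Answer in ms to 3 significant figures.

γ = 1.67 (given)
Time dilation: Δt = γτ₀ = 1.67 × 101 ms = 169 ms

Δt ≈ 169 ms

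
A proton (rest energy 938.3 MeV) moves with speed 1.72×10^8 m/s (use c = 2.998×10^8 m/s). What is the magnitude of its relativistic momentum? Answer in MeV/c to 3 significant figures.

β = v/c = 1.72×10^8 / 2.998×10^8 = 0.57372
γ = 1/√(1 − 0.57372²) = 1.2209
p = γβm₀c = 1.2209 × 0.57372 × 938.3 MeV/c = 657 MeV/c

p ≈ 657 MeV/c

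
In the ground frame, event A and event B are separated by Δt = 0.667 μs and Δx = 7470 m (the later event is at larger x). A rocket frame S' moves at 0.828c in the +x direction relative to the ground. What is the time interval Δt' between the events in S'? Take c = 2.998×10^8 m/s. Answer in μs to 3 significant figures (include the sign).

Δt' ≈ -35.6 μs

γ = 1/√(1 − 0.828²) = 1.7834
Δt' = γ(Δt − vΔx/c²) = 1.7834 × (0.667 μs − 0.828×7470 m / (2.998×10^8 m/s))
= 1.7834 × (-19.964 μs) = -35.6 μs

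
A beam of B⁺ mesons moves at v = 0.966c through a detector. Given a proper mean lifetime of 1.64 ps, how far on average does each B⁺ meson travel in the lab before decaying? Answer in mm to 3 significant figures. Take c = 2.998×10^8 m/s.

γ = 1/√(1 − 0.966²) = 3.8678
Dilated lifetime: Δt = γτ₀ = 3.8678 × 1.64 ps = 6.3433 ps
d = vΔt = 0.966c × 6.3433 ps = 2.8961×10^8 m/s × 6.3433×10^-12 s = 1.84 mm

d ≈ 1.84 mm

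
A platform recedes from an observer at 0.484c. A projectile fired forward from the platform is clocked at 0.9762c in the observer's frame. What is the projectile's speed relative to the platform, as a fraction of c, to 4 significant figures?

Inverse velocity addition: u' = (u − v)/(1 − uv/c²)
= (0.9762 − 0.484)/(1 − 0.9762×0.484) = 0.4922/0.527519 = 0.9330

u' ≈ 0.9330c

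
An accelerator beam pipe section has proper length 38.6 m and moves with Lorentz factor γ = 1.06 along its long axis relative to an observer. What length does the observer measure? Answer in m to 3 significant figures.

L ≈ 36.4 m

γ = 1.06 (given)
Length contraction: L = L₀/γ = 38.6/1.06 = 36.4 m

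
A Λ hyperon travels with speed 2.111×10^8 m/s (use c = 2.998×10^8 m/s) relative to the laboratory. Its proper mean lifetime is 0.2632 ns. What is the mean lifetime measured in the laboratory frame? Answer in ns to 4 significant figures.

Δt ≈ 0.3707 ns

β = v/c = 2.111×10^8 / 2.998×10^8 = 0.704136
γ = 1/√(1 − 0.704136²) = 1.40832
Time dilation: Δt = γτ₀ = 1.40832 × 0.2632 ns = 0.3707 ns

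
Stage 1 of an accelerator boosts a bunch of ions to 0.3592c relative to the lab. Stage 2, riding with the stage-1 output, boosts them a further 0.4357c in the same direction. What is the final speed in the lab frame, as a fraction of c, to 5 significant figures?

Compose boost 2: (0.4357 + 0.3592)/(1 + 0.4357×0.3592) = 0.79490/1.156503 = 0.68733

u ≈ 0.68733c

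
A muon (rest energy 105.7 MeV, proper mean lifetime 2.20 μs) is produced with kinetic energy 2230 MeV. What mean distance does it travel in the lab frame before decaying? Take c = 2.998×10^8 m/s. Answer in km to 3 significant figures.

γ = 1 + K/(m₀c²) = 1 + 2230/105.7 = 22.097
β = √(1 − 1/γ²) = 0.99898
Dilated lifetime: γτ₀ = 22.097 × 2.20 μs = 48.614 μs
d = βc·γτ₀ = 0.99898 × (2.998×10^8 m/s) × 4.8614×10^-5 s = 14.6 km

d ≈ 14.6 km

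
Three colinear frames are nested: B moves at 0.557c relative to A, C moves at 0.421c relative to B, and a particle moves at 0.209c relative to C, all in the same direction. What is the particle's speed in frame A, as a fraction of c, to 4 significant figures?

u ≈ 0.8590c

Compose boost 2: (0.421 + 0.557)/(1 + 0.421×0.557) = 0.9780/1.23450 = 0.792225
Compose boost 3: (0.209 + 0.792225)/(1 + 0.209×0.792225) = 1.00123/1.16558 = 0.8590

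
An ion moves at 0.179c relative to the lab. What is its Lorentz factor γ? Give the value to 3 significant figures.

γ = 1/√(1 − β²) = 1/√(1 − 0.179²) = 1/√(0.96796) = 1.02

γ ≈ 1.02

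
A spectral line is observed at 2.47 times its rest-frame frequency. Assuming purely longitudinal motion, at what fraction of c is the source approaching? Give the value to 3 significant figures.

β ≈ 0.718

f_obs/f_src = √((1+β)/(1−β)) = 2.47  ⇒  (1+β)/(1−β) = 6.1009
β = |1 − D²|/(1 + D²) = |1 − 6.1009|/(1 + 6.1009) = 0.718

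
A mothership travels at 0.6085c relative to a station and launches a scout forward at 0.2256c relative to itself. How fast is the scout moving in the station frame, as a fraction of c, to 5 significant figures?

Compose boost 2: (0.2256 + 0.6085)/(1 + 0.2256×0.6085) = 0.83410/1.137278 = 0.73342

u ≈ 0.73342c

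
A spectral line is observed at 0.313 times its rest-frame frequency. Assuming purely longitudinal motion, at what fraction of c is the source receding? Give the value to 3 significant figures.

β ≈ 0.822

f_obs/f_src = √((1−β)/(1+β)) = 0.313  ⇒  (1−β)/(1+β) = 0.097969
β = |1 − D²|/(1 + D²) = |1 − 0.097969|/(1 + 0.097969) = 0.822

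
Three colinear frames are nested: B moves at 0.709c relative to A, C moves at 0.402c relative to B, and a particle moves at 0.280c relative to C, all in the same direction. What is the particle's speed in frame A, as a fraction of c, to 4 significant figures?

Compose boost 2: (0.402 + 0.709)/(1 + 0.402×0.709) = 1.111/1.28502 = 0.864579
Compose boost 3: (0.280 + 0.864579)/(1 + 0.280×0.864579) = 1.14458/1.24208 = 0.9215

u ≈ 0.9215c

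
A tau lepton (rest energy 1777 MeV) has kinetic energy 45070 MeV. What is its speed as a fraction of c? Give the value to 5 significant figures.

γ = 1 + K/(m₀c²) = 1 + 45070/1777 = 26.36297
β = √(1 − 1/γ²) = 0.99928

β ≈ 0.99928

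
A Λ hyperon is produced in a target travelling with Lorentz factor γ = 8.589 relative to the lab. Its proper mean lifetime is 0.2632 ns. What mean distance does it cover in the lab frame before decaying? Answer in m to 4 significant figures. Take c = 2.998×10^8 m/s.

d ≈ 0.6731 m

β = √(1 − 1/γ²) = √(1 − 1/8.589²) = 0.993199
Dilated lifetime: Δt = γτ₀ = 8.589 × 0.2632 ns = 2.26062 ns
d = vΔt = 0.993199c × 2.26062 ns = 2.97761×10^8 m/s × 2.26062×10^-9 s = 0.6731 m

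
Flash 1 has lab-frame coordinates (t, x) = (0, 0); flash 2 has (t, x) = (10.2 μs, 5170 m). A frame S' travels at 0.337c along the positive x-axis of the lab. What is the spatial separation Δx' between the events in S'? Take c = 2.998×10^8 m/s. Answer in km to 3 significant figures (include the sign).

γ = 1/√(1 − 0.337²) = 1.0621
Δx' = γ(Δx − vΔt) = 1.0621 × (5170 m − 0.337×(2.998×10^8 m/s)×10.2×10^-6 s)
= 1.0621 × (4139.5 m) = 4.40 km

Δx' ≈ 4.40 km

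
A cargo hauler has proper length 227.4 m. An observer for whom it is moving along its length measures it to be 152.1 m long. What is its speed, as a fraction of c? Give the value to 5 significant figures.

β ≈ 0.74338

γ = L₀/L = 227.4/152.1 = 1.495069
β = √(1 − 1/γ²) = 0.74338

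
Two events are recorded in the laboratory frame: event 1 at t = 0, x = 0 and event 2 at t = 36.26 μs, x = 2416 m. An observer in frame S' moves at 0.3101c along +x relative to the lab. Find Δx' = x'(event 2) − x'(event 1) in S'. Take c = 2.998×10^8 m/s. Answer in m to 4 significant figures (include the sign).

Δx' ≈ -1005 m

γ = 1/√(1 − 0.3101²) = 1.05185
Δx' = γ(Δx − vΔt) = 1.05185 × (2416 m − 0.3101×(2.998×10^8 m/s)×36.26×10^-6 s)
= 1.05185 × (-955.019 m) = -1005 m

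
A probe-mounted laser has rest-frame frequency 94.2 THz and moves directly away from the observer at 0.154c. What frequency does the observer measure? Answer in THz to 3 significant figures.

f_obs ≈ 80.7 THz

Relativistic Doppler: f_obs = f_src √((1−β)/(1+β))
= 94.2 × √(0.84600/1.1540) = 94.2 × 0.85621 = 80.7 THz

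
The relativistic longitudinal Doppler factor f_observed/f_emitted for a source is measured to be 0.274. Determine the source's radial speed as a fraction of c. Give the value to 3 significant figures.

f_obs/f_src = √((1−β)/(1+β)) = 0.274  ⇒  (1−β)/(1+β) = 0.075076
β = |1 − D²|/(1 + D²) = |1 − 0.075076|/(1 + 0.075076) = 0.860

β ≈ 0.860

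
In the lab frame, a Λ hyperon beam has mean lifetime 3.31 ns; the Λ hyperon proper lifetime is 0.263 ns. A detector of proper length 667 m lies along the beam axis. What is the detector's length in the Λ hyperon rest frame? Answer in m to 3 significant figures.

L ≈ 53.0 m

Time dilation ⇒ γ = Δt/τ₀ = 3.31/0.263 = 12.586
Length contraction: L = L₀/γ = 667/12.586 = 53.0 m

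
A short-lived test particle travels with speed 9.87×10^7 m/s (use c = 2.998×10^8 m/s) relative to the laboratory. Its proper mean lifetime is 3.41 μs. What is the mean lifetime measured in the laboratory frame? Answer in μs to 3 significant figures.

β = v/c = 9.87×10^7 / 2.998×10^8 = 0.32922
γ = 1/√(1 − 0.32922²) = 1.0590
Time dilation: Δt = γτ₀ = 1.0590 × 3.41 μs = 3.61 μs

Δt ≈ 3.61 μs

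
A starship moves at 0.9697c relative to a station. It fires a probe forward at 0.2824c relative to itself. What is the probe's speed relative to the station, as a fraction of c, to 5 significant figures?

Relativistic velocity addition: u = (u' + v)/(1 + u'v/c²)
= (0.2824 + 0.9697)/(1 + 0.2824×0.9697) = 1.2521/1.273843 = 0.98293

u ≈ 0.98293c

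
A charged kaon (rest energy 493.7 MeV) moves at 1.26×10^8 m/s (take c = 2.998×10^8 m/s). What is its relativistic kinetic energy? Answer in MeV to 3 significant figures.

β = v/c = 1.26×10^8 / 2.998×10^8 = 0.42028
γ = 1/√(1 − 0.42028²) = 1.1021
K = (γ − 1)m₀c² = (1.1021 − 1) × 493.7 MeV = 0.10206 × 493.7 MeV = 50.4 MeV

K ≈ 50.4 MeV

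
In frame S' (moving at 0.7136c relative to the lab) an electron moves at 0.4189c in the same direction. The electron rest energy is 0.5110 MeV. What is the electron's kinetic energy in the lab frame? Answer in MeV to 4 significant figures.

u_lab = (0.4189 + 0.7136)/(1 + 0.4189×0.7136) = 0.8718735
γ = 1/√(1 − 0.8718735²) = 2.04194
K = (γ − 1)m₀c² = (2.04194 − 1) × 0.5110 = 1.04194 × 0.5110 = 0.5324 MeV

K ≈ 0.5324 MeV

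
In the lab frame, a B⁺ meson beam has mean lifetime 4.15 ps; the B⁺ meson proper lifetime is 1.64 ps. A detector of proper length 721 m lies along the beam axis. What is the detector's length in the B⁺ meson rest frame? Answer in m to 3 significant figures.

L ≈ 285 m

Time dilation ⇒ γ = Δt/τ₀ = 4.15/1.64 = 2.5305
Length contraction: L = L₀/γ = 721/2.5305 = 285 m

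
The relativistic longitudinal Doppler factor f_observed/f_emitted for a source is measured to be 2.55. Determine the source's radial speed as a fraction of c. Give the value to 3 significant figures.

f_obs/f_src = √((1+β)/(1−β)) = 2.55  ⇒  (1+β)/(1−β) = 6.5025
β = |1 − D²|/(1 + D²) = |1 − 6.5025|/(1 + 6.5025) = 0.733

β ≈ 0.733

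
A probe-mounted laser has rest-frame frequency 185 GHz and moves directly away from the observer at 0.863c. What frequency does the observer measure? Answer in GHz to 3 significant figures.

Relativistic Doppler: f_obs = f_src √((1−β)/(1+β))
= 185 × √(0.13700/1.8630) = 185 × 0.27118 = 50.2 GHz

f_obs ≈ 50.2 GHz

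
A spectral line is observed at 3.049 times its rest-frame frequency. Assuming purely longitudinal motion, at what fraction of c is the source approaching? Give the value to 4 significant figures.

β ≈ 0.8058

f_obs/f_src = √((1+β)/(1−β)) = 3.049  ⇒  (1+β)/(1−β) = 9.29640
β = |1 − D²|/(1 + D²) = |1 − 9.29640|/(1 + 9.29640) = 0.8058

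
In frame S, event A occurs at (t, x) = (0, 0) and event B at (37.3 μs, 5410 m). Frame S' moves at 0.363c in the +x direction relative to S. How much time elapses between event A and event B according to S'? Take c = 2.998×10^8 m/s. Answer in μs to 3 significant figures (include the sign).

Δt' ≈ 33.0 μs

γ = 1/√(1 − 0.363²) = 1.0732
Δt' = γ(Δt − vΔx/c²) = 1.0732 × (37.3 μs − 0.363×5410 m / (2.998×10^8 m/s))
= 1.0732 × (30.750 μs) = 33.0 μs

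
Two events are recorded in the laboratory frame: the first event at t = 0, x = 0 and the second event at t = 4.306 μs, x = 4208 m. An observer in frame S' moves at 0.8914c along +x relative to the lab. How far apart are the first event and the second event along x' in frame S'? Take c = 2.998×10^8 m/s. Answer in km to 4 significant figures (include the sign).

γ = 1/√(1 − 0.8914²) = 2.20645
Δx' = γ(Δx − vΔt) = 2.20645 × (4208 m − 0.8914×(2.998×10^8 m/s)×4.306×10^-6 s)
= 2.20645 × (3057.26 m) = 6.746 km

Δx' ≈ 6.746 km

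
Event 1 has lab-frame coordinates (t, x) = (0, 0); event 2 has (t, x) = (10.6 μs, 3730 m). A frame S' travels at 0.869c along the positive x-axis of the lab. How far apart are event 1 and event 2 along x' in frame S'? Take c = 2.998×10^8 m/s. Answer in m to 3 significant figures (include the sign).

γ = 1/√(1 − 0.869²) = 2.0210
Δx' = γ(Δx − vΔt) = 2.0210 × (3730 m − 0.869×(2.998×10^8 m/s)×10.6×10^-6 s)
= 2.0210 × (968.42 m) = 1960 m

Δx' ≈ 1960 m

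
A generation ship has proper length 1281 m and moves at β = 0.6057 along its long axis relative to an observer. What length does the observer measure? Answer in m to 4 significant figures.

L ≈ 1019 m

γ = 1/√(1 − 0.6057²) = 1.25677
Length contraction: L = L₀/γ = 1281/1.25677 = 1019 m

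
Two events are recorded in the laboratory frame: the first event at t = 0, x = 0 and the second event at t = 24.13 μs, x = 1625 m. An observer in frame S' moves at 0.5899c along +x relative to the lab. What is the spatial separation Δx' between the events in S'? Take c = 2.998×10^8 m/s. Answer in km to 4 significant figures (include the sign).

Δx' ≈ -3.272 km

γ = 1/√(1 − 0.5899²) = 1.23843
Δx' = γ(Δx − vΔt) = 1.23843 × (1625 m − 0.5899×(2.998×10^8 m/s)×24.13×10^-6 s)
= 1.23843 × (-2642.44 m) = -3.272 km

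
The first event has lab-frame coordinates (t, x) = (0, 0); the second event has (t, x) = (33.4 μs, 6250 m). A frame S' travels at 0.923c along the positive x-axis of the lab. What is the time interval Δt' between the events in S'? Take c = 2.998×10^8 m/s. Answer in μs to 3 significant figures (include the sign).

γ = 1/√(1 − 0.923²) = 2.5988
Δt' = γ(Δt − vΔx/c²) = 2.5988 × (33.4 μs − 0.923×6250 m / (2.998×10^8 m/s))
= 2.5988 × (14.158 μs) = 36.8 μs

Δt' ≈ 36.8 μs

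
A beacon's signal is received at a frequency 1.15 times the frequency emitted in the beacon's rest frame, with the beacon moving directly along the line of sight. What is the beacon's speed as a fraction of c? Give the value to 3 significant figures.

f_obs/f_src = √((1+β)/(1−β)) = 1.15  ⇒  (1+β)/(1−β) = 1.3225
β = |1 − D²|/(1 + D²) = |1 − 1.3225|/(1 + 1.3225) = 0.139

β ≈ 0.139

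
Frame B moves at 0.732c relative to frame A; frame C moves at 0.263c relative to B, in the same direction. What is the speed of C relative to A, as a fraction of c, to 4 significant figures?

Compose boost 2: (0.263 + 0.732)/(1 + 0.263×0.732) = 0.9950/1.19252 = 0.8344

u ≈ 0.8344c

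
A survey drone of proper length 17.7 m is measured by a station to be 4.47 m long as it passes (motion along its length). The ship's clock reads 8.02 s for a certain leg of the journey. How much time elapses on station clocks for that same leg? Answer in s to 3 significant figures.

Length contraction ⇒ γ = L₀/L = 17.7/4.47 = 3.9597
Time dilation: Δt = γτ₀ = 3.9597 × 8.02 s = 31.8 s

Δt ≈ 31.8 s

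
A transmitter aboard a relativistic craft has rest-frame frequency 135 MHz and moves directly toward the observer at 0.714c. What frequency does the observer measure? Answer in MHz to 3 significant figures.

f_obs ≈ 330 MHz

Relativistic Doppler: f_obs = f_src √((1+β)/(1−β))
= 135 × √(1.7140/0.28600) = 135 × 2.4481 = 330 MHz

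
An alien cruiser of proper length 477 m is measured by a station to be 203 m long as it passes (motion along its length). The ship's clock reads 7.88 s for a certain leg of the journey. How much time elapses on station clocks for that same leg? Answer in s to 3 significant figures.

Length contraction ⇒ γ = L₀/L = 477/203 = 2.3498
Time dilation: Δt = γτ₀ = 2.3498 × 7.88 s = 18.5 s

Δt ≈ 18.5 s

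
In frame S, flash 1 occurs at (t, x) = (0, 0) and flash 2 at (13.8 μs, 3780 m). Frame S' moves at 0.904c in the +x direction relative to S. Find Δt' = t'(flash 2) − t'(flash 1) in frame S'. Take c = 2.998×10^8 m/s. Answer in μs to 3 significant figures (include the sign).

γ = 1/√(1 − 0.904²) = 2.3390
Δt' = γ(Δt − vΔx/c²) = 2.3390 × (13.8 μs − 0.904×3780 m / (2.998×10^8 m/s))
= 2.3390 × (2.4020 μs) = 5.62 μs

Δt' ≈ 5.62 μs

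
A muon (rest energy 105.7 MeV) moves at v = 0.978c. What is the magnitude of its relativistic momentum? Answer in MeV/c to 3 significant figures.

γ = 1/√(1 − 0.978²) = 4.7938
p = γβm₀c = 4.7938 × 0.978 × 105.7 MeV/c = 496 MeV/c

p ≈ 496 MeV/c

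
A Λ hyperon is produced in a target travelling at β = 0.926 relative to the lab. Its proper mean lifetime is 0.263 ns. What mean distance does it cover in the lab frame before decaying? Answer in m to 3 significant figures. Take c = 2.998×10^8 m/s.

γ = 1/√(1 − 0.926²) = 2.6488
Dilated lifetime: Δt = γτ₀ = 2.6488 × 0.263 ns = 0.69665 ns
d = vΔt = 0.926c × 0.69665 ns = 2.7761×10^8 m/s × 6.9665×10^-10 s = 0.193 m

d ≈ 0.193 m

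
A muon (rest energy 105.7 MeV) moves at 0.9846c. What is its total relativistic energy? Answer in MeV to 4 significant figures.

γ = 1/√(1 − 0.9846²) = 5.72009
E = γm₀c² = 5.72009 × 105.7 MeV = 604.6 MeV

E ≈ 604.6 MeV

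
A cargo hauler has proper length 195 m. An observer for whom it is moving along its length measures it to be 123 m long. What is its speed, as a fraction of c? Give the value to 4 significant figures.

β ≈ 0.7760

γ = L₀/L = 195/123 = 1.58537
β = √(1 − 1/γ²) = 0.7760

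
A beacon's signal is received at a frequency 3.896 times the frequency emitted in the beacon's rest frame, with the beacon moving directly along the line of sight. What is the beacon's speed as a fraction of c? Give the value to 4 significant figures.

β ≈ 0.8764

f_obs/f_src = √((1+β)/(1−β)) = 3.896  ⇒  (1+β)/(1−β) = 15.1788
β = |1 − D²|/(1 + D²) = |1 − 15.1788|/(1 + 15.1788) = 0.8764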